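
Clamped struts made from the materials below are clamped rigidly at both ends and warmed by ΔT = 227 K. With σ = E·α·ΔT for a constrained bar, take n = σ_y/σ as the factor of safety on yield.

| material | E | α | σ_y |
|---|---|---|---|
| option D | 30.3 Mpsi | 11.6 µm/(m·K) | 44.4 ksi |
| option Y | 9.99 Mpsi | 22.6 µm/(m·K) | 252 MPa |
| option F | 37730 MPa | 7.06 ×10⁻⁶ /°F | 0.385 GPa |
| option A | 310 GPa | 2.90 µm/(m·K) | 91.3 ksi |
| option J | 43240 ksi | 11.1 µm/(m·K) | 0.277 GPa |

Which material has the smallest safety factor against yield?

Per material, after unit conversion:
  option D: E = 208.9, α = 11.6, σ_y = 306.1 → σ = 550 MPa, n = 0.556
  option Y: E = 68.88, α = 22.6, σ_y = 252.0 → σ = 353 MPa, n = 0.713
  option F: E = 37.73, α = 12.7, σ_y = 385.0 → σ = 109 MPa, n = 3.54
  option A: E = 310.0, α = 2.90, σ_y = 629.5 → σ = 204 MPa, n = 3.08
  option J: E = 298.1, α = 11.1, σ_y = 277.0 → σ = 751 MPa, n = 0.369
Smallest n: option J with n = 0.369.

option J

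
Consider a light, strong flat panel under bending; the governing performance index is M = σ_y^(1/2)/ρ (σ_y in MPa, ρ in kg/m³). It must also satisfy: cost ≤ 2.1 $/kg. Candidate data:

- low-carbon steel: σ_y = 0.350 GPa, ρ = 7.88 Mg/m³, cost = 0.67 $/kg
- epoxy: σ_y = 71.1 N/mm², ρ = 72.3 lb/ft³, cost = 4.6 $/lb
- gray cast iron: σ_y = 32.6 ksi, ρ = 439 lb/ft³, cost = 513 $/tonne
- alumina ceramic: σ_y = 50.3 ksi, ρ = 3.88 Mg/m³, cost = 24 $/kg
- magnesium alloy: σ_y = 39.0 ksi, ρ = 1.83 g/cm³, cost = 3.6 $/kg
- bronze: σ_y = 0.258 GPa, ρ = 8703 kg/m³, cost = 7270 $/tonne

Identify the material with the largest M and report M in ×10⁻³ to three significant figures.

low-carbon steel, M = 2.37×10⁻³

Screen on constraints: cost ≤ 2.1 $/kg. Survivors: low-carbon steel, gray cast iron.
Putting every candidate on a common basis:
  low-carbon steel: σ_y = 350.0 MPa, ρ = 7880 kg/m³
  gray cast iron: σ_y = 224.8 MPa, ρ = 7032 kg/m³
  low-carbon steel: M = 2.37×10⁻³
  gray cast iron: M = 2.13×10⁻³
Low-carbon steel ranks first.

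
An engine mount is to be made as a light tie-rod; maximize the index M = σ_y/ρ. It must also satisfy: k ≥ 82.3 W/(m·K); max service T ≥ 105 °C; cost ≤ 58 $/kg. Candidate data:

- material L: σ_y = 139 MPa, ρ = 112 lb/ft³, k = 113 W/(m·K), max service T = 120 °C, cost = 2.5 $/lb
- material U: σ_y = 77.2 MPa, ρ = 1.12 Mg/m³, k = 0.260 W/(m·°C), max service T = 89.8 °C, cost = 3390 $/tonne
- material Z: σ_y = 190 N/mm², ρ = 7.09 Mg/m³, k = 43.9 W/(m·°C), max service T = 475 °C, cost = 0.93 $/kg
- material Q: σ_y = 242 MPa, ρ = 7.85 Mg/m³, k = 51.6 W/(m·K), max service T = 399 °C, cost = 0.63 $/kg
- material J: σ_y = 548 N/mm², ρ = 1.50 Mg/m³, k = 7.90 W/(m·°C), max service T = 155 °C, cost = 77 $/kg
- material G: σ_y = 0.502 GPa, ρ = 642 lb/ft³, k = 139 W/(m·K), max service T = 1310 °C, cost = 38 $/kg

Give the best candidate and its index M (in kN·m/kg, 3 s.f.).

material L, M = 77.5 kN·m/kg

Screen on constraints: k ≥ 82.3 W/(m·K); max service T ≥ 105 °C; cost ≤ 58 $/kg. Survivors: material L, material G.
Convert each candidate to consistent units, then evaluate M:
  material L: σ_y = 139.0 MPa, ρ = 1794 kg/m³
  material G: σ_y = 502.0 MPa, ρ = 10280 kg/m³
  material L: M = 77.5 kN·m/kg
  material G: M = 48.8 kN·m/kg
Material L ranks first.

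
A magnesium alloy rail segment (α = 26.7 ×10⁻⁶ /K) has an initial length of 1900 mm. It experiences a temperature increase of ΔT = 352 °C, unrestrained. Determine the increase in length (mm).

17.9 mm

ΔL = α·L₀·ΔT = 26.7×10⁻⁶ × 1900 mm × 352.0 K = 17.9 mm.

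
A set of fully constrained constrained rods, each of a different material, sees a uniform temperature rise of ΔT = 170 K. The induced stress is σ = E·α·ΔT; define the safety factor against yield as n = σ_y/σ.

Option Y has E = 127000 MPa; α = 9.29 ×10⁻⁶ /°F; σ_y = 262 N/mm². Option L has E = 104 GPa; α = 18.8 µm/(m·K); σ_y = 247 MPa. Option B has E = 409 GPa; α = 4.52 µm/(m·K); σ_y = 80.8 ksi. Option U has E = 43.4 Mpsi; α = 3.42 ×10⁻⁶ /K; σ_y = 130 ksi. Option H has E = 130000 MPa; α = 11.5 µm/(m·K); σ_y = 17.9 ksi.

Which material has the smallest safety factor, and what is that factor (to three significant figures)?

option H, n = 0.486

Converting E to GPa, α to ×10⁻⁶/K, σ_y to MPa, then σ and n for each:
  option Y: E = 127.0, α = 16.7, σ_y = 262.0 → σ = 361 MPa, n = 0.726
  option L: E = 104.0, α = 18.8, σ_y = 247.0 → σ = 332 MPa, n = 0.743
  option B: E = 409.0, α = 4.52, σ_y = 557.1 → σ = 314 MPa, n = 1.77
  option U: E = 299.2, α = 3.42, σ_y = 896.3 → σ = 174 MPa, n = 5.15
  option H: E = 130.0, α = 11.5, σ_y = 123.4 → σ = 254 MPa, n = 0.486
Smallest n: option H with n = 0.486.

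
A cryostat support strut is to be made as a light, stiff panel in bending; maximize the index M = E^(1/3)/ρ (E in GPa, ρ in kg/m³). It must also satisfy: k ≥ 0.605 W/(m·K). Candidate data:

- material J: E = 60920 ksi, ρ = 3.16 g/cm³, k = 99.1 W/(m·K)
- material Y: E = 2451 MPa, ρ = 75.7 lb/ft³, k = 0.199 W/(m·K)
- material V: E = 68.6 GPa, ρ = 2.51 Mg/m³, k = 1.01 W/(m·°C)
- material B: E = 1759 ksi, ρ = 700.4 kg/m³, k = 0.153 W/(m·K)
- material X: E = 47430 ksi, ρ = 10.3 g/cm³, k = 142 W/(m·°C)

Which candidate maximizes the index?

material J

Screen on constraints: k ≥ 0.605 W/(m·K). Survivors: material J, material V, material X.
After converting to SI:
  material J: E = 420.0 GPa, ρ = 3160 kg/m³
  material V: E = 68.60 GPa, ρ = 2510 kg/m³
  material X: E = 327.0 GPa, ρ = 10300 kg/m³
  material J: M = 2.37×10⁻³
  material V: M = 1.63×10⁻³
  material X: M = 0.669×10⁻³
Highest index: material J.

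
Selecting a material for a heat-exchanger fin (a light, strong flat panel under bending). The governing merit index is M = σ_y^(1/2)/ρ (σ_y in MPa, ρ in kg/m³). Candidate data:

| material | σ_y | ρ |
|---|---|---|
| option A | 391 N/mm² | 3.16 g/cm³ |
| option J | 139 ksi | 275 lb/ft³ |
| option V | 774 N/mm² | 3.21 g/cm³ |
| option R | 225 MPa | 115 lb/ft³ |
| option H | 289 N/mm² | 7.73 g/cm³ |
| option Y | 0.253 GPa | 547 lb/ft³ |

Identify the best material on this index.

After converting to SI:
  option A: σ_y = 391.0 MPa, ρ = 3160 kg/m³
  option J: σ_y = 958.4 MPa, ρ = 4405 kg/m³
  option V: σ_y = 774.0 MPa, ρ = 3210 kg/m³
  option R: σ_y = 225.0 MPa, ρ = 1842 kg/m³
  option H: σ_y = 289.0 MPa, ρ = 7730 kg/m³
  option Y: σ_y = 253.0 MPa, ρ = 8762 kg/m³
  option V: M = 8.67×10⁻³
  option R: M = 8.14×10⁻³
  option J: M = 7.03×10⁻³
  option A: M = 6.26×10⁻³
  option H: M = 2.20×10⁻³
  option Y: M = 1.82×10⁻³
The maximum is for option V.

option V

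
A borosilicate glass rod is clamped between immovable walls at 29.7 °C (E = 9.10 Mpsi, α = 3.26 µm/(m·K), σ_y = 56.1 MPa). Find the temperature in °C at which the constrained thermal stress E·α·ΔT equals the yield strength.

E = 9.10 Mpsi = 62.74 GPa.
E·α·ΔT = 56.10 MPa ⇒ ΔT = 56.10 / (62.74×10³ × 3.26×10⁻⁶) = 274.3 K.
T = 29.7 + 274.3 = 304.0 °C.

304 °C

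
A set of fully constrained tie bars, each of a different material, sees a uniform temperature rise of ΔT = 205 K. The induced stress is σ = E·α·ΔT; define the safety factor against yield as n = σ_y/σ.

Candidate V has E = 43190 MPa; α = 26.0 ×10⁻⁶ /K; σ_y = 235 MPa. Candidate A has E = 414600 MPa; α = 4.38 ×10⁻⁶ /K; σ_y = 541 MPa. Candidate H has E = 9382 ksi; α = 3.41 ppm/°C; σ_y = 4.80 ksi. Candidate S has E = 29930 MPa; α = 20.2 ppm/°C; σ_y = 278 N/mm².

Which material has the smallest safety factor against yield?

Per material, after unit conversion:
  candidate V: E = 43.19, α = 26.0, σ_y = 235.0 → σ = 230 MPa, n = 1.02
  candidate A: E = 414.6, α = 4.38, σ_y = 541.0 → σ = 372 MPa, n = 1.45
  candidate H: E = 64.69, α = 3.41, σ_y = 33.09 → σ = 45.2 MPa, n = 0.732
  candidate S: E = 29.93, α = 20.2, σ_y = 278.0 → σ = 124 MPa, n = 2.24
Candidate H has the lowest safety factor, n = 0.732.

candidate H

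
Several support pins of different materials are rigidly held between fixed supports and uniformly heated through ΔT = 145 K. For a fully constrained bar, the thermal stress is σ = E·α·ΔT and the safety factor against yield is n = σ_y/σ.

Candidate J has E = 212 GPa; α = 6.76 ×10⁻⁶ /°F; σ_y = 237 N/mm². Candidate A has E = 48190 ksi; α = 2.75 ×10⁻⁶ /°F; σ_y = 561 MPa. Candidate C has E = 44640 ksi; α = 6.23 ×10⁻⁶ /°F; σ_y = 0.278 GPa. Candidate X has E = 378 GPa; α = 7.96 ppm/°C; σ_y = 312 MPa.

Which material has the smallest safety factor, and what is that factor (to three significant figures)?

candidate C, n = 0.555

In consistent units (E in GPa, α in ×10⁻⁶/K, σ_y in MPa):
  candidate J: E = 212.0, α = 12.2, σ_y = 237.0 → σ = 374 MPa, n = 0.634
  candidate A: E = 332.3, α = 4.95, σ_y = 561.0 → σ = 238 MPa, n = 2.35
  candidate C: E = 307.8, α = 11.2, σ_y = 278.0 → σ = 500 MPa, n = 0.555
  candidate X: E = 378.0, α = 7.96, σ_y = 312.0 → σ = 436 MPa, n = 0.715
The minimum is candidate C at n = 0.555.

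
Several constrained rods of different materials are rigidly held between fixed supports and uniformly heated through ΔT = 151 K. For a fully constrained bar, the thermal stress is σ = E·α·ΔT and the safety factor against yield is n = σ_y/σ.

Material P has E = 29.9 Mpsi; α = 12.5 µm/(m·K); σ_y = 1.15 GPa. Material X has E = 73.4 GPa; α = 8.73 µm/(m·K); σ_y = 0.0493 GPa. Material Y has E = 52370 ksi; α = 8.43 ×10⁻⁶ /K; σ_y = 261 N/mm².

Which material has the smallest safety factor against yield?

Per material, after unit conversion:
  material P: E = 206.2, α = 12.5, σ_y = 1150 → σ = 389 MPa, n = 2.96
  material X: E = 73.40, α = 8.73, σ_y = 49.30 → σ = 96.8 MPa, n = 0.510
  material Y: E = 361.1, α = 8.43, σ_y = 261.0 → σ = 460 MPa, n = 0.568
Material X has the lowest safety factor, n = 0.510.

material X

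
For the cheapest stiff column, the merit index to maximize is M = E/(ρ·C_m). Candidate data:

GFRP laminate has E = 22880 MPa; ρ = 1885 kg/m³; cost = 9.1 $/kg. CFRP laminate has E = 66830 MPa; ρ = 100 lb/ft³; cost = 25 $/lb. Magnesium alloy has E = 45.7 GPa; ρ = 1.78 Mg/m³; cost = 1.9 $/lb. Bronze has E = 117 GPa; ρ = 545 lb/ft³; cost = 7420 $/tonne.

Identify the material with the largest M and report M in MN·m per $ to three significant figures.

Normalizing units and computing the index:
  GFRP laminate: E = 22.88 GPa, ρ = 1885 kg/m³, cost = 9.100 $/kg
  CFRP laminate: E = 66.83 GPa, ρ = 1602 kg/m³, cost = 55.11 $/kg
  magnesium alloy: E = 45.70 GPa, ρ = 1780 kg/m³, cost = 4.189 $/kg
  bronze: E = 117.0 GPa, ρ = 8730 kg/m³, cost = 7.420 $/kg
  magnesium alloy: M = 6.13 MN·m per $
  bronze: M = 1.81 MN·m per $
  GFRP laminate: M = 1.33 MN·m per $
  CFRP laminate: M = 0.757 MN·m per $
Magnesium alloy has the largest M.

magnesium alloy, M = 6.13 MN·m per $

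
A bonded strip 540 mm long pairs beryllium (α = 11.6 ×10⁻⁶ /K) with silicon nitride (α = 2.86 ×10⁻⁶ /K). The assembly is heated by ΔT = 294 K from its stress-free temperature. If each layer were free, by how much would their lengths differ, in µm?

Δα = |11.6 − 2.86|×10⁻⁶/K = 8.74×10⁻⁶/K.
ΔL_mismatch = Δα·L·ΔT = 8.74×10⁻⁶ × 540.0 mm × 294.0 K = 1390 µm.

1390 µm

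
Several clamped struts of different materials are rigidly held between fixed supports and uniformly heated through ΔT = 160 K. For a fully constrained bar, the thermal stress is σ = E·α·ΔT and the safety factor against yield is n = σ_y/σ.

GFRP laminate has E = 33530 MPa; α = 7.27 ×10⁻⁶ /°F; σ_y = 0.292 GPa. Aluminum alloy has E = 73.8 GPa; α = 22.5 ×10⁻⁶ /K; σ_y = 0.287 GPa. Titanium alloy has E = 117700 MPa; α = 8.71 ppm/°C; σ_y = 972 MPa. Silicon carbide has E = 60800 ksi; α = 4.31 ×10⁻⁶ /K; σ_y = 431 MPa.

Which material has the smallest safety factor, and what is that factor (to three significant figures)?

aluminum alloy, n = 1.08

In consistent units (E in GPa, α in ×10⁻⁶/K, σ_y in MPa):
  GFRP laminate: E = 33.53, α = 13.1, σ_y = 292.0 → σ = 70.2 MPa, n = 4.16
  aluminum alloy: E = 73.80, α = 22.5, σ_y = 287.0 → σ = 266 MPa, n = 1.08
  titanium alloy: E = 117.7, α = 8.71, σ_y = 972.0 → σ = 164 MPa, n = 5.93
  silicon carbide: E = 419.2, α = 4.31, σ_y = 431.0 → σ = 289 MPa, n = 1.49
Aluminum alloy has the lowest safety factor, n = 1.08.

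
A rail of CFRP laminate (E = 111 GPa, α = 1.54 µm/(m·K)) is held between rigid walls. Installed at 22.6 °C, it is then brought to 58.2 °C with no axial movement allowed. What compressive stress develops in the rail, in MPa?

6.09 MPa

ΔT = 35.60 K. Constrained thermal stress σ = E·α·ΔT = 111.0×10³ MPa × 1.54×10⁻⁶ × 35.60 = 6.09 MPa (compressive).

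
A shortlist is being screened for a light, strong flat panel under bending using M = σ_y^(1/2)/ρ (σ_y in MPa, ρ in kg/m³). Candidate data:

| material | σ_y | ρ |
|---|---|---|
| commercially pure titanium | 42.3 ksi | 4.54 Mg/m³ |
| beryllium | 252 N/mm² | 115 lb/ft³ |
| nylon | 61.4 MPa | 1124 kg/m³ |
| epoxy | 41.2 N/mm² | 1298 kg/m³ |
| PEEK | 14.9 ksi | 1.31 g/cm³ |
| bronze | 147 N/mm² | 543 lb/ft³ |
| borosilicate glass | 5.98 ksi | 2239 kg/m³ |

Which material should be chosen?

After converting to SI:
  commercially pure titanium: σ_y = 291.6 MPa, ρ = 4540 kg/m³
  beryllium: σ_y = 252.0 MPa, ρ = 1842 kg/m³
  nylon: σ_y = 61.40 MPa, ρ = 1124 kg/m³
  epoxy: σ_y = 41.20 MPa, ρ = 1298 kg/m³
  PEEK: σ_y = 102.7 MPa, ρ = 1310 kg/m³
  bronze: σ_y = 147.0 MPa, ρ = 8698 kg/m³
  borosilicate glass: σ_y = 41.23 MPa, ρ = 2239 kg/m³
  beryllium: M = 8.62×10⁻³
  PEEK: M = 7.74×10⁻³
  nylon: M = 6.97×10⁻³
  epoxy: M = 4.95×10⁻³
  commercially pure titanium: M = 3.76×10⁻³
  borosilicate glass: M = 2.87×10⁻³
  bronze: M = 1.39×10⁻³
Highest index: beryllium.

beryllium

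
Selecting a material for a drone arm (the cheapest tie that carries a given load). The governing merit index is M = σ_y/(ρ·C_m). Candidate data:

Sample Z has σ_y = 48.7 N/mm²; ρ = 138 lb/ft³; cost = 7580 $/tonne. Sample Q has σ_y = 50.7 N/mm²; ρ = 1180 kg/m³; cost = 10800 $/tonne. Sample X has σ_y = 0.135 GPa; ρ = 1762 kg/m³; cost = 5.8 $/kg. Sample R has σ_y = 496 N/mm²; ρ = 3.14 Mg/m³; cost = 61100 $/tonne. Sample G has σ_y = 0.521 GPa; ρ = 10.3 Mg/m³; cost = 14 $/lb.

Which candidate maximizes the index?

sample X

In SI units:
  sample Z: σ_y = 48.70 MPa, ρ = 2211 kg/m³, cost = 7.580 $/kg
  sample Q: σ_y = 50.70 MPa, ρ = 1180 kg/m³, cost = 10.80 $/kg
  sample X: σ_y = 135.0 MPa, ρ = 1762 kg/m³, cost = 5.800 $/kg
  sample R: σ_y = 496.0 MPa, ρ = 3140 kg/m³, cost = 61.10 $/kg
  sample G: σ_y = 521.0 MPa, ρ = 10300 kg/m³, cost = 30.86 $/kg
  sample X: M = 13.2 kN·m per $
  sample Q: M = 3.98 kN·m per $
  sample Z: M = 2.91 kN·m per $
  sample R: M = 2.59 kN·m per $
  sample G: M = 1.64 kN·m per $
Highest index: sample X.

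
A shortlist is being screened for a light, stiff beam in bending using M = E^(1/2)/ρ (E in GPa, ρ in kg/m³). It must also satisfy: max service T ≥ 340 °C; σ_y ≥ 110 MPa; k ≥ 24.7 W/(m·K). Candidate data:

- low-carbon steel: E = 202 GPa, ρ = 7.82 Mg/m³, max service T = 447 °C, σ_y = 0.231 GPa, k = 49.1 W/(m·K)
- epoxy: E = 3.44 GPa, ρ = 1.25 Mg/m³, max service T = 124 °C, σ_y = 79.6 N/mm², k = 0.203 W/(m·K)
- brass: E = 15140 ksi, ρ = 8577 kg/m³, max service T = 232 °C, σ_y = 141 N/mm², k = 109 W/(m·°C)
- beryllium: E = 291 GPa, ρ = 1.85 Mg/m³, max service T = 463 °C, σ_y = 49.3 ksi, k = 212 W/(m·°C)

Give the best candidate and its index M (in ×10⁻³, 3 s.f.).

beryllium, M = 9.22×10⁻³

Screen on constraints: max service T ≥ 340 °C; σ_y ≥ 110 MPa; k ≥ 24.7 W/(m·K). Survivors: low-carbon steel, beryllium.
After converting to SI:
  low-carbon steel: E = 202.0 GPa, ρ = 7820 kg/m³
  beryllium: E = 291.0 GPa, ρ = 1850 kg/m³
  beryllium: M = 9.22×10⁻³
  low-carbon steel: M = 1.82×10⁻³
Beryllium has the largest M.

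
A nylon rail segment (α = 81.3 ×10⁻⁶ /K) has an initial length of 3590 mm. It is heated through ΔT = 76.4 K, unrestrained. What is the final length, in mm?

ΔL = α·L₀·ΔT = 81.3×10⁻⁶ × 3590 mm × 76.40 K = 22.3 mm.
L = L₀ + ΔL = 3590 + 22.3 = 3612.3 mm.

3612.3 mm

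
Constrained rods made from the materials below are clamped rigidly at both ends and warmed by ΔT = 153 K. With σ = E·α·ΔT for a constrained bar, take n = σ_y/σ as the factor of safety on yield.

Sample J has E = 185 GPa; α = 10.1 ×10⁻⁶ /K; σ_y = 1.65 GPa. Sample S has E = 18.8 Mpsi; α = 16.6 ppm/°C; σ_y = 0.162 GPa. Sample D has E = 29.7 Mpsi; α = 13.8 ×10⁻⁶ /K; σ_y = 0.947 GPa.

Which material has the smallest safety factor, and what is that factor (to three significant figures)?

Per material, after unit conversion:
  sample J: E = 185.0, α = 10.1, σ_y = 1650 → σ = 286 MPa, n = 5.77
  sample S: E = 129.6, α = 16.6, σ_y = 162.0 → σ = 329 MPa, n = 0.492
  sample D: E = 204.8, α = 13.8, σ_y = 947.0 → σ = 432 MPa, n = 2.19
The minimum is sample S at n = 0.492.

sample S, n = 0.492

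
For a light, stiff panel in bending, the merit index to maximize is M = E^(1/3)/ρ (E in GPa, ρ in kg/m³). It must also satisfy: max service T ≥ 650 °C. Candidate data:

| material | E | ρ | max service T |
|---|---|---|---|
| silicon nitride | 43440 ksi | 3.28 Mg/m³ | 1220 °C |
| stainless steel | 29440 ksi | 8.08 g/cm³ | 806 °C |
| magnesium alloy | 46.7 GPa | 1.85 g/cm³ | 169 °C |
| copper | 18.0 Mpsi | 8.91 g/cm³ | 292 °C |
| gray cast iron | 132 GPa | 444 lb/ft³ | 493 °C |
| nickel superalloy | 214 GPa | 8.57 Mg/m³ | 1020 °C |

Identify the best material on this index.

Screen on constraints: max service T ≥ 650 °C. Survivors: silicon nitride, stainless steel, nickel superalloy.
Convert each candidate to consistent units, then evaluate M:
  silicon nitride: E = 299.5 GPa, ρ = 3280 kg/m³
  stainless steel: E = 203.0 GPa, ρ = 8080 kg/m³
  nickel superalloy: E = 214.0 GPa, ρ = 8570 kg/m³
  silicon nitride: M = 2.04×10⁻³
  stainless steel: M = 0.727×10⁻³
  nickel superalloy: M = 0.698×10⁻³
Highest index: silicon nitride.

silicon nitride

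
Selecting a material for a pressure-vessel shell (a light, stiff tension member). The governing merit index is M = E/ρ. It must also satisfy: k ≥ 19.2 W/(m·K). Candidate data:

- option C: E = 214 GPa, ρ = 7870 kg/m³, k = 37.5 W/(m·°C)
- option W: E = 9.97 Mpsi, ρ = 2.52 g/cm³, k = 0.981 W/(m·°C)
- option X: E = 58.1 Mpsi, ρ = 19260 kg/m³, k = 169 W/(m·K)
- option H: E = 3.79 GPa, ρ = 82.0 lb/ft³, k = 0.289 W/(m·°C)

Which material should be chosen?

Screen on constraints: k ≥ 19.2 W/(m·K). Survivors: option C, option X.
In SI units:
  option C: E = 214.0 GPa, ρ = 7870 kg/m³
  option X: E = 400.6 GPa, ρ = 19260 kg/m³
  option C: M = 27.2 MN·m/kg
  option X: M = 20.8 MN·m/kg
Option C ranks first.

option C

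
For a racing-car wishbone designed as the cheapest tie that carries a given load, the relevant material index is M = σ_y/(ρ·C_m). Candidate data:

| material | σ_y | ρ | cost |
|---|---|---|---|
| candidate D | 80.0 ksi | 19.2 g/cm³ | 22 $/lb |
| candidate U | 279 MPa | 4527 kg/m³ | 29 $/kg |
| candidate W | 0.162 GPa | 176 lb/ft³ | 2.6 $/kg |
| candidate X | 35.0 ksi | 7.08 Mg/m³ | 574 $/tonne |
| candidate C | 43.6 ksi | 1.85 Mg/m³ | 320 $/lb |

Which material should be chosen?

candidate X

Normalizing units and computing the index:
  candidate D: σ_y = 551.6 MPa, ρ = 19200 kg/m³, cost = 48.50 $/kg
  candidate U: σ_y = 279.0 MPa, ρ = 4527 kg/m³, cost = 29.00 $/kg
  candidate W: σ_y = 162.0 MPa, ρ = 2819 kg/m³, cost = 2.600 $/kg
  candidate X: σ_y = 241.3 MPa, ρ = 7080 kg/m³, cost = 0.5740 $/kg
  candidate C: σ_y = 300.6 MPa, ρ = 1850 kg/m³, cost = 705.5 $/kg
  candidate X: M = 59.4 kN·m per $
  candidate W: M = 22.1 kN·m per $
  candidate U: M = 2.13 kN·m per $
  candidate D: M = 0.592 kN·m per $
  candidate C: M = 0.230 kN·m per $
The maximum is for candidate X.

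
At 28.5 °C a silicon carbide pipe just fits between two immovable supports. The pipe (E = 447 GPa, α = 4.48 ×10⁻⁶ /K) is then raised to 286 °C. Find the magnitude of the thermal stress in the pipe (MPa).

516 MPa

ΔT = 257.5 K. Constrained thermal stress σ = E·α·ΔT = 447.0×10³ MPa × 4.48×10⁻⁶ × 257.5 = 516 MPa (compressive).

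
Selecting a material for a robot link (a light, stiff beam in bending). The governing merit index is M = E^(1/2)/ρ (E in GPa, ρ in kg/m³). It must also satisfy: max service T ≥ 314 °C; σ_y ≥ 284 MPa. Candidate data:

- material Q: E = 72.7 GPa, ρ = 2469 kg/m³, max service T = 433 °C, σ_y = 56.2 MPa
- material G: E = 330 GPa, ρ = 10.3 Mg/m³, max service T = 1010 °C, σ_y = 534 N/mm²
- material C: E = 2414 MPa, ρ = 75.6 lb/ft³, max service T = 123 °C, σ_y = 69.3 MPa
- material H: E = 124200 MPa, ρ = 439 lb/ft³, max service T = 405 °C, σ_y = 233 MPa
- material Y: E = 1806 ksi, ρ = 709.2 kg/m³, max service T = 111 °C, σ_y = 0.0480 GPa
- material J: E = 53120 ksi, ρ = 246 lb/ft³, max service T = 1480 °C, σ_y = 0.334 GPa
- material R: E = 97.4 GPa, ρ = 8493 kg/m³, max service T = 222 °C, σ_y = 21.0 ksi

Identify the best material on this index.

Screen on constraints: max service T ≥ 314 °C; σ_y ≥ 284 MPa. Survivors: material G, material J.
In SI units:
  material G: E = 330.0 GPa, ρ = 10300 kg/m³
  material J: E = 366.2 GPa, ρ = 3941 kg/m³
  material J: M = 4.86×10⁻³
  material G: M = 1.76×10⁻³
Material J has the largest M.

material J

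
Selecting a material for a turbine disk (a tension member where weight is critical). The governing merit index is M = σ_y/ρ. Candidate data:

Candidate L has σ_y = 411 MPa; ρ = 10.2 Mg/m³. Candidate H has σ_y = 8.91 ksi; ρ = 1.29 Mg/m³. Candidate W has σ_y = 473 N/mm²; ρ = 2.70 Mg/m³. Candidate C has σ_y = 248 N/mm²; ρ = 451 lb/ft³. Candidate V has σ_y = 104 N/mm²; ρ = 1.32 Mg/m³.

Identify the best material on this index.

candidate W

In SI units:
  candidate L: σ_y = 411.0 MPa, ρ = 10200 kg/m³
  candidate H: σ_y = 61.43 MPa, ρ = 1290 kg/m³
  candidate W: σ_y = 473.0 MPa, ρ = 2700 kg/m³
  candidate C: σ_y = 248.0 MPa, ρ = 7224 kg/m³
  candidate V: σ_y = 104.0 MPa, ρ = 1320 kg/m³
  candidate W: M = 175 kN·m/kg
  candidate V: M = 78.8 kN·m/kg
  candidate H: M = 47.6 kN·m/kg
  candidate L: M = 40.3 kN·m/kg
  candidate C: M = 34.3 kN·m/kg
The maximum is for candidate W.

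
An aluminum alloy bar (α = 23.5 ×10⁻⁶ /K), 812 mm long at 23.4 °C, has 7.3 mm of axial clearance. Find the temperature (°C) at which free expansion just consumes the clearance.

α·L₀·ΔT = 7.3 mm ⇒ ΔT = 7.3 / (23.5×10⁻⁶ × 812.0) = 382.6 K.
T = 23.4 + 382.6 = 406.0 °C.

406 °C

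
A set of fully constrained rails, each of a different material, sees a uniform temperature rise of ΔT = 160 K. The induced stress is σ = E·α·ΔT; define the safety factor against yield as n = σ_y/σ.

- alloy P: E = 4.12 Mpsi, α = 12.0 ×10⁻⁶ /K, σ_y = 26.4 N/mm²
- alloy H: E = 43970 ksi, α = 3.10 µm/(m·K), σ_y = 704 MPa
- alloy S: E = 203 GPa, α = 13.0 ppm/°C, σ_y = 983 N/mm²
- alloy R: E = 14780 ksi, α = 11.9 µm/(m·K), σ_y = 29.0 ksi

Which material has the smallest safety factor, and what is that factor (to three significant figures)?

alloy P, n = 0.484

With everything in SI (GPa, ×10⁻⁶/K, MPa):
  alloy P: E = 28.41, α = 12.0, σ_y = 26.40 → σ = 54.5 MPa, n = 0.484
  alloy H: E = 303.2, α = 3.10, σ_y = 704.0 → σ = 150 MPa, n = 4.68
  alloy S: E = 203.0, α = 13.0, σ_y = 983.0 → σ = 422 MPa, n = 2.33
  alloy R: E = 101.9, α = 11.9, σ_y = 199.9 → σ = 194 MPa, n = 1.03
The minimum is alloy P at n = 0.484.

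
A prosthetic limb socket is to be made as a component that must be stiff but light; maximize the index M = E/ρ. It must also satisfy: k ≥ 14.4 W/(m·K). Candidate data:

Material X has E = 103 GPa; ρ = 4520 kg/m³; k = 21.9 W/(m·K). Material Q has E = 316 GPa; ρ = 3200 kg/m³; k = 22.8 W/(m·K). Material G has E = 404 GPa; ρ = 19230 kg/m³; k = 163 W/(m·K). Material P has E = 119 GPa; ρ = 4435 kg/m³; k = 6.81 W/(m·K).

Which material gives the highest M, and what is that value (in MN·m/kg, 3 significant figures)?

material Q, M = 98.8 MN·m/kg

Screen on constraints: k ≥ 14.4 W/(m·K). Survivors: material X, material Q, material G.
Per-candidate index values:
  material Q: M = 98.8 MN·m/kg
  material X: M = 22.8 MN·m/kg
  material G: M = 21.0 MN·m/kg
Material Q has the largest M.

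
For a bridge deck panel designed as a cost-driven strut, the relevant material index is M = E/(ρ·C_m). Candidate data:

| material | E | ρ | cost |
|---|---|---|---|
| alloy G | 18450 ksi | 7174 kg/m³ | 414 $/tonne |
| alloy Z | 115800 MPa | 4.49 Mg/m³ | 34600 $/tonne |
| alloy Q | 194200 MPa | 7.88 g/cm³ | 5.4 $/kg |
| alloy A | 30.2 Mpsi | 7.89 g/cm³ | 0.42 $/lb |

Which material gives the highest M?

After converting to SI:
  alloy G: E = 127.2 GPa, ρ = 7174 kg/m³, cost = 0.4140 $/kg
  alloy Z: E = 115.8 GPa, ρ = 4490 kg/m³, cost = 34.60 $/kg
  alloy Q: E = 194.2 GPa, ρ = 7880 kg/m³, cost = 5.400 $/kg
  alloy A: E = 208.2 GPa, ρ = 7890 kg/m³, cost = 0.9259 $/kg
  alloy G: M = 42.8 MN·m per $
  alloy A: M = 28.5 MN·m per $
  alloy Q: M = 4.56 MN·m per $
  alloy Z: M = 0.745 MN·m per $
Alloy G ranks first.

alloy G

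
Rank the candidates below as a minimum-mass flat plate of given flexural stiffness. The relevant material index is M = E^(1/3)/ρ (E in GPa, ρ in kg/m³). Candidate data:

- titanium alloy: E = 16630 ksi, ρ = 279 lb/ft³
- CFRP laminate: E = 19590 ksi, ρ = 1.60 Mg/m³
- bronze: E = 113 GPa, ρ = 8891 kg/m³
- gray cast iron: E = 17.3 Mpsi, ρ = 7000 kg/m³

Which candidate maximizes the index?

CFRP laminate

In SI units:
  titanium alloy: E = 114.7 GPa, ρ = 4469 kg/m³
  CFRP laminate: E = 135.1 GPa, ρ = 1600 kg/m³
  bronze: E = 113.0 GPa, ρ = 8891 kg/m³
  gray cast iron: E = 119.3 GPa, ρ = 7000 kg/m³
  CFRP laminate: M = 3.21×10⁻³
  titanium alloy: M = 1.09×10⁻³
  gray cast iron: M = 0.703×10⁻³
  bronze: M = 0.544×10⁻³
The maximum is for CFRP laminate.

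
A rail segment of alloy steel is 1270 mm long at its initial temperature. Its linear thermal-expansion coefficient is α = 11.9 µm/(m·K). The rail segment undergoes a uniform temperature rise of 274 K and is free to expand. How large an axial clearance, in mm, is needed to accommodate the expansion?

ΔL = α·L₀·ΔT = 11.9×10⁻⁶ × 1270 mm × 274.0 K = 4.14 mm.

4.14 mm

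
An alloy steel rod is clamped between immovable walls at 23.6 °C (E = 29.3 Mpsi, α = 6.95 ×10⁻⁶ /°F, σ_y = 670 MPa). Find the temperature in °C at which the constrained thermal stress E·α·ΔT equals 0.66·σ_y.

199 °C

E = 29.3 Mpsi = 202.0 GPa.
α = 6.95×10⁻⁶/°F × 9/5 = 12.5×10⁻⁶/K.
E·α·ΔT = 442.2 MPa ⇒ ΔT = 442.2 / (202.0×10³ × 12.5×10⁻⁶) = 175.0 K.
T = 23.6 + 175.0 = 198.6 °C.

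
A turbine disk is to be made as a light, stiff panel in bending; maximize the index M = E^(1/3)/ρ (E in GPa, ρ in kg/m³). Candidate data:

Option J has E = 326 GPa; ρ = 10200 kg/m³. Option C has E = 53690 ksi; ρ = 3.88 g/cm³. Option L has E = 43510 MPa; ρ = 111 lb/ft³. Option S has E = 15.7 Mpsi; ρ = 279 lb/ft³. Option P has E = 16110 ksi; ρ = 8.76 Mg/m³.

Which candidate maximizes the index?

Convert each candidate to consistent units, then evaluate M:
  option J: E = 326.0 GPa, ρ = 10200 kg/m³
  option C: E = 370.2 GPa, ρ = 3880 kg/m³
  option L: E = 43.51 GPa, ρ = 1778 kg/m³
  option S: E = 108.2 GPa, ρ = 4469 kg/m³
  option P: E = 111.1 GPa, ρ = 8760 kg/m³
  option L: M = 1.98×10⁻³
  option C: M = 1.85×10⁻³
  option S: M = 1.07×10⁻³
  option J: M = 0.675×10⁻³
  option P: M = 0.549×10⁻³
Highest index: option L.

option L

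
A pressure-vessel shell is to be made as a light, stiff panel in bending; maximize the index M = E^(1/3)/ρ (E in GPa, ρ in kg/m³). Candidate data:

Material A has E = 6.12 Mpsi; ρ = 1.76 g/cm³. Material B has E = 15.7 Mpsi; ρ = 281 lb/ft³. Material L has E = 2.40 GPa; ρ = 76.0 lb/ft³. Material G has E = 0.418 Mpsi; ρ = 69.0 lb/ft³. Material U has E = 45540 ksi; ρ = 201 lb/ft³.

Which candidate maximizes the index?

material U

After converting to SI:
  material A: E = 42.20 GPa, ρ = 1760 kg/m³
  material B: E = 108.2 GPa, ρ = 4501 kg/m³
  material L: E = 2.400 GPa, ρ = 1217 kg/m³
  material G: E = 2.882 GPa, ρ = 1105 kg/m³
  material U: E = 314.0 GPa, ρ = 3220 kg/m³
  material U: M = 2.11×10⁻³
  material A: M = 1.98×10⁻³
  material G: M = 1.29×10⁻³
  material L: M = 1.10×10⁻³
  material B: M = 1.06×10⁻³
Highest index: material U.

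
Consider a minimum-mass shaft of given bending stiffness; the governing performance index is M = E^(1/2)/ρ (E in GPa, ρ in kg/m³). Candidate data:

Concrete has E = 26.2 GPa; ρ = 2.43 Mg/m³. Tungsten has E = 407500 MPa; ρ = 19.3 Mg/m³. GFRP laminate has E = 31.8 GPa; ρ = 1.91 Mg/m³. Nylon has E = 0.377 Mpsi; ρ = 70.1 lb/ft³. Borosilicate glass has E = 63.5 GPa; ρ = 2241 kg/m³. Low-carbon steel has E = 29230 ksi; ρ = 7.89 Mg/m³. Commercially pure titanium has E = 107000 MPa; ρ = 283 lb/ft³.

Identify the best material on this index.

borosilicate glass

Normalizing units and computing the index:
  concrete: E = 26.20 GPa, ρ = 2430 kg/m³
  tungsten: E = 407.5 GPa, ρ = 19300 kg/m³
  GFRP laminate: E = 31.80 GPa, ρ = 1910 kg/m³
  nylon: E = 2.599 GPa, ρ = 1123 kg/m³
  borosilicate glass: E = 63.50 GPa, ρ = 2241 kg/m³
  low-carbon steel: E = 201.5 GPa, ρ = 7890 kg/m³
  commercially pure titanium: E = 107.0 GPa, ρ = 4533 kg/m³
  borosilicate glass: M = 3.56×10⁻³
  GFRP laminate: M = 2.95×10⁻³
  commercially pure titanium: M = 2.28×10⁻³
  concrete: M = 2.11×10⁻³
  low-carbon steel: M = 1.80×10⁻³
  nylon: M = 1.44×10⁻³
  tungsten: M = 1.05×10⁻³
The maximum is for borosilicate glass.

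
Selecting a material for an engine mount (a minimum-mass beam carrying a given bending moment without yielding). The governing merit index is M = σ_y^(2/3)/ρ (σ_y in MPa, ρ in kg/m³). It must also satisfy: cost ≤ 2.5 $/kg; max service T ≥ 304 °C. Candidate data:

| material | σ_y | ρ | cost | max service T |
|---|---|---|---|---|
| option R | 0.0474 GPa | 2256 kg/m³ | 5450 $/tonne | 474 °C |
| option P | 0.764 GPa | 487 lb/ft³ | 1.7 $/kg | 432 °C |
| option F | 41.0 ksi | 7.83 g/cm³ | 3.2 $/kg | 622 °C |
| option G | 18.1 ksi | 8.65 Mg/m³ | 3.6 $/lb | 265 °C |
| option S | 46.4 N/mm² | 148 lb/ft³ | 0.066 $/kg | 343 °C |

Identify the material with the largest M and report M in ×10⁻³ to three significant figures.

Screen on constraints: cost ≤ 2.5 $/kg; max service T ≥ 304 °C. Survivors: option P, option S.
Normalizing units and computing the index:
  option P: σ_y = 764.0 MPa, ρ = 7801 kg/m³
  option S: σ_y = 46.40 MPa, ρ = 2371 kg/m³
  option P: M = 10.7×10⁻³
  option S: M = 5.45×10⁻³
Highest index: option P.

option P, M = 10.7×10⁻³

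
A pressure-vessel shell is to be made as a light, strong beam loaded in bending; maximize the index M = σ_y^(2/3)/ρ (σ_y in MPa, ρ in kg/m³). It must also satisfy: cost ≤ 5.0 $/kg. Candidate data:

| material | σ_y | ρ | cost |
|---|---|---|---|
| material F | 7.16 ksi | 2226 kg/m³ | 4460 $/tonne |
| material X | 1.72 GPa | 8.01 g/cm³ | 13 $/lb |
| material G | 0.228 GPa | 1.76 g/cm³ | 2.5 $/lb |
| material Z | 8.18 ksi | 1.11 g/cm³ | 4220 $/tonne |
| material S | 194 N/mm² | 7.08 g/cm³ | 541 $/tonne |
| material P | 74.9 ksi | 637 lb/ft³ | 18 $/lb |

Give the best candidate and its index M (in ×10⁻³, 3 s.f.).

Screen on constraints: cost ≤ 5.0 $/kg. Survivors: material F, material Z, material S.
In SI units:
  material F: σ_y = 49.37 MPa, ρ = 2226 kg/m³
  material Z: σ_y = 56.40 MPa, ρ = 1110 kg/m³
  material S: σ_y = 194.0 MPa, ρ = 7080 kg/m³
  material Z: M = 13.2×10⁻³
  material F: M = 6.05×10⁻³
  material S: M = 4.73×10⁻³
Highest index: material Z.

material Z, M = 13.2×10⁻³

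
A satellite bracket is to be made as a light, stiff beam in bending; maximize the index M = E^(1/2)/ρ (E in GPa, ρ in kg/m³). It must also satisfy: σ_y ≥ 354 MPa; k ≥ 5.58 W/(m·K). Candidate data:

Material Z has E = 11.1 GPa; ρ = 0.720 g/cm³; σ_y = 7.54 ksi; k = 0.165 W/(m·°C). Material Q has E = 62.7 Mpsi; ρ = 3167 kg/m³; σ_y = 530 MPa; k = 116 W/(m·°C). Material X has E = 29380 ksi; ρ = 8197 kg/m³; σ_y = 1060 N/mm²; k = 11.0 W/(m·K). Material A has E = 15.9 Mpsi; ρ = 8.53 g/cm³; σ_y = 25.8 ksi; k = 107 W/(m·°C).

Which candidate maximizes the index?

material Q

Screen on constraints: σ_y ≥ 354 MPa; k ≥ 5.58 W/(m·K). Survivors: material Q, material X.
After converting to SI:
  material Q: E = 432.3 GPa, ρ = 3167 kg/m³
  material X: E = 202.6 GPa, ρ = 8197 kg/m³
  material Q: M = 6.57×10⁻³
  material X: M = 1.74×10⁻³
Highest index: material Q.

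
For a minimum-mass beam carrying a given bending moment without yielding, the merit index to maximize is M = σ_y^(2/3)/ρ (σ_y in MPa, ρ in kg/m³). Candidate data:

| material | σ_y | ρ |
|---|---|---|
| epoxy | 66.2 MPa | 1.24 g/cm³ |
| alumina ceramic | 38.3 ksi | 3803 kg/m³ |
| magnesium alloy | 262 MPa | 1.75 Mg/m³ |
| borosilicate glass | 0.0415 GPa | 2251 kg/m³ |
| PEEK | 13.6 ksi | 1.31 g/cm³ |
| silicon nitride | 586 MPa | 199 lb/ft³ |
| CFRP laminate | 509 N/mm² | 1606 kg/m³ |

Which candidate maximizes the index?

CFRP laminate

After converting to SI:
  epoxy: σ_y = 66.20 MPa, ρ = 1240 kg/m³
  alumina ceramic: σ_y = 264.1 MPa, ρ = 3803 kg/m³
  magnesium alloy: σ_y = 262.0 MPa, ρ = 1750 kg/m³
  borosilicate glass: σ_y = 41.50 MPa, ρ = 2251 kg/m³
  PEEK: σ_y = 93.77 MPa, ρ = 1310 kg/m³
  silicon nitride: σ_y = 586.0 MPa, ρ = 3188 kg/m³
  CFRP laminate: σ_y = 509.0 MPa, ρ = 1606 kg/m³
  CFRP laminate: M = 39.7×10⁻³
  magnesium alloy: M = 23.4×10⁻³
  silicon nitride: M = 22.0×10⁻³
  PEEK: M = 15.8×10⁻³
  epoxy: M = 13.2×10⁻³
  alumina ceramic: M = 10.8×10⁻³
  borosilicate glass: M = 5.33×10⁻³
CFRP laminate ranks first.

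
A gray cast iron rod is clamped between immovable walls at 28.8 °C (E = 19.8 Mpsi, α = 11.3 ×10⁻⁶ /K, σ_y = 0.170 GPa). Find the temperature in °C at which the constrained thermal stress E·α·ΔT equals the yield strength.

E = 19.8 Mpsi = 136.5 GPa.
σ_y = 0.170 GPa = 170.0 MPa.
E·α·ΔT = 170.0 MPa ⇒ ΔT = 170.0 / (136.5×10³ × 11.3×10⁻⁶) = 110.2 K.
T = 28.8 + 110.2 = 139.0 °C.

139 °C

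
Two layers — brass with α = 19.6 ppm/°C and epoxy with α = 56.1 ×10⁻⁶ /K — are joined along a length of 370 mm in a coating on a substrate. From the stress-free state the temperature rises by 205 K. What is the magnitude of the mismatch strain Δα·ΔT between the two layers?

7.48×10⁻³

Δα = |19.6 − 56.1|×10⁻⁶/K = 36.5×10⁻⁶/K.
Mismatch strain = Δα·ΔT = 36.5×10⁻⁶ × 205.0 = 7.48×10⁻³.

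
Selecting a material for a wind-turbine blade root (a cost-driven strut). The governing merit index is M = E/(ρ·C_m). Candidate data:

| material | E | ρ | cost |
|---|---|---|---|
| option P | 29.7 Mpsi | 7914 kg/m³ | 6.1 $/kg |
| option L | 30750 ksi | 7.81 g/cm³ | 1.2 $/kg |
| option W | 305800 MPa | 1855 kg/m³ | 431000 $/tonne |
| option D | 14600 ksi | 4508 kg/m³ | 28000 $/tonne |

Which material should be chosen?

After converting to SI:
  option P: E = 204.8 GPa, ρ = 7914 kg/m³, cost = 6.100 $/kg
  option L: E = 212.0 GPa, ρ = 7810 kg/m³, cost = 1.200 $/kg
  option W: E = 305.8 GPa, ρ = 1855 kg/m³, cost = 431.0 $/kg
  option D: E = 100.7 GPa, ρ = 4508 kg/m³, cost = 28.00 $/kg
  option L: M = 22.6 MN·m per $
  option P: M = 4.24 MN·m per $
  option D: M = 0.797 MN·m per $
  option W: M = 0.382 MN·m per $
The maximum is for option L.

option L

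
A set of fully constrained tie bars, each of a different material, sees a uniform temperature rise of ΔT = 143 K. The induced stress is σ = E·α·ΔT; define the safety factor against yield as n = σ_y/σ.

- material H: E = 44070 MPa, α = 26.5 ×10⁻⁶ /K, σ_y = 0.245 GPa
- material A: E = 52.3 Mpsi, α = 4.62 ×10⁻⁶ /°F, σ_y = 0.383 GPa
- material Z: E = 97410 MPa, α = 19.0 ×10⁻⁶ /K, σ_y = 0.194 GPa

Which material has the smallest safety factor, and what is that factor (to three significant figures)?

With everything in SI (GPa, ×10⁻⁶/K, MPa):
  material H: E = 44.07, α = 26.5, σ_y = 245.0 → σ = 167 MPa, n = 1.47
  material A: E = 360.6, α = 8.32, σ_y = 383.0 → σ = 429 MPa, n = 0.893
  material Z: E = 97.41, α = 19.0, σ_y = 194.0 → σ = 265 MPa, n = 0.733
The minimum is material Z at n = 0.733.

material Z, n = 0.733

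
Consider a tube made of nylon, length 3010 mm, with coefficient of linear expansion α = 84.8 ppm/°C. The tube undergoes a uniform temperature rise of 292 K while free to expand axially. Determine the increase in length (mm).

ΔL = α·L₀·ΔT = 84.8×10⁻⁶ × 3010 mm × 292.0 K = 74.5 mm.

74.5 mm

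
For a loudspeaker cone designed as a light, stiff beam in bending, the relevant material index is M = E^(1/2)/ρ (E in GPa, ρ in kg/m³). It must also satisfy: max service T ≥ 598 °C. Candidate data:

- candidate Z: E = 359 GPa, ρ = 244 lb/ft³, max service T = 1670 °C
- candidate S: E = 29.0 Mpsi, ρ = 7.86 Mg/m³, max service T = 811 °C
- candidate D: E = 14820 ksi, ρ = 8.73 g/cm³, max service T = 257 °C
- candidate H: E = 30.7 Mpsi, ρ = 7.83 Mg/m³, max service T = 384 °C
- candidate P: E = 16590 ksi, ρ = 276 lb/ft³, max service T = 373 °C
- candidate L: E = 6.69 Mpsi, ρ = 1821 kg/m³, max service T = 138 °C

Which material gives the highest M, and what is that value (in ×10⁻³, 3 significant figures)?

candidate Z, M = 4.85×10⁻³

Screen on constraints: max service T ≥ 598 °C. Survivors: candidate Z, candidate S.
Normalizing units and computing the index:
  candidate Z: E = 359.0 GPa, ρ = 3909 kg/m³
  candidate S: E = 199.9 GPa, ρ = 7860 kg/m³
  candidate Z: M = 4.85×10⁻³
  candidate S: M = 1.80×10⁻³
Candidate Z ranks first.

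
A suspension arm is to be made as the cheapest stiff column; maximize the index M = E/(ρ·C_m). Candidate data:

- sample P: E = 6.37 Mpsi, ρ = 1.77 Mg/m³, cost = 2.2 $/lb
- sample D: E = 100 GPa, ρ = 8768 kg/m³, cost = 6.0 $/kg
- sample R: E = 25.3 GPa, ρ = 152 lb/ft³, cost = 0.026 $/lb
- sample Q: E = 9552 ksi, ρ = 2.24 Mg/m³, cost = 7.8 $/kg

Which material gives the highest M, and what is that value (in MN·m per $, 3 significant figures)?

sample R, M = 181 MN·m per $

Normalizing units and computing the index:
  sample P: E = 43.92 GPa, ρ = 1770 kg/m³, cost = 4.850 $/kg
  sample D: E = 100.0 GPa, ρ = 8768 kg/m³, cost = 6.000 $/kg
  sample R: E = 25.30 GPa, ρ = 2435 kg/m³, cost = 0.05732 $/kg
  sample Q: E = 65.86 GPa, ρ = 2240 kg/m³, cost = 7.800 $/kg
  sample R: M = 181 MN·m per $
  sample P: M = 5.12 MN·m per $
  sample Q: M = 3.77 MN·m per $
  sample D: M = 1.90 MN·m per $
Highest index: sample R.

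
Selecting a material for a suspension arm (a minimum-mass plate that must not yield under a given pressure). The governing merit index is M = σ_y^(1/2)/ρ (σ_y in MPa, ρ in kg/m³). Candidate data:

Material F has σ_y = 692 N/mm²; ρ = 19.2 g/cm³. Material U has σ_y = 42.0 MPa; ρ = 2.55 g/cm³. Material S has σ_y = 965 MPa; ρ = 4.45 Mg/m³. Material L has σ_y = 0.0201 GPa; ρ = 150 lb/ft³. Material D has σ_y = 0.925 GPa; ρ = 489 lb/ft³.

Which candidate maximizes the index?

Putting every candidate on a common basis:
  material F: σ_y = 692.0 MPa, ρ = 19200 kg/m³
  material U: σ_y = 42.00 MPa, ρ = 2550 kg/m³
  material S: σ_y = 965.0 MPa, ρ = 4450 kg/m³
  material L: σ_y = 20.10 MPa, ρ = 2403 kg/m³
  material D: σ_y = 925.0 MPa, ρ = 7833 kg/m³
  material S: M = 6.98×10⁻³
  material D: M = 3.88×10⁻³
  material U: M = 2.54×10⁻³
  material L: M = 1.87×10⁻³
  material F: M = 1.37×10⁻³
The maximum is for material S.

material S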